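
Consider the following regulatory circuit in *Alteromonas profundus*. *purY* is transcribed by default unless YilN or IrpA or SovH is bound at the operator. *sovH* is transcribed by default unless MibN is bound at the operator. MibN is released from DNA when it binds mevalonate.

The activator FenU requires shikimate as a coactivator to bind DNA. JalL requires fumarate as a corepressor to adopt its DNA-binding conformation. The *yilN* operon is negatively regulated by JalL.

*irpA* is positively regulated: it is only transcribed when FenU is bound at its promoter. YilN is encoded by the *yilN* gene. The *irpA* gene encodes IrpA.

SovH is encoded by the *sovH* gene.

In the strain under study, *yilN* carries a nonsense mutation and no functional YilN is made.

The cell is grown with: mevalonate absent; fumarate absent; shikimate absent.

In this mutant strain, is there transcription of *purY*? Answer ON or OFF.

YilN is non-functional in this strain, so it has no effect.
Shikimate is absent, so FenU is inactive.
Required activator FenU is absent, so *irpA* is not transcribed.
So IrpA is not produced.
Mevalonate is absent, so MibN is active.
With repressor MibN bound, *sovH* is not transcribed.
So SovH is not produced.
With no repressor bound, *purY* is transcribed.

ON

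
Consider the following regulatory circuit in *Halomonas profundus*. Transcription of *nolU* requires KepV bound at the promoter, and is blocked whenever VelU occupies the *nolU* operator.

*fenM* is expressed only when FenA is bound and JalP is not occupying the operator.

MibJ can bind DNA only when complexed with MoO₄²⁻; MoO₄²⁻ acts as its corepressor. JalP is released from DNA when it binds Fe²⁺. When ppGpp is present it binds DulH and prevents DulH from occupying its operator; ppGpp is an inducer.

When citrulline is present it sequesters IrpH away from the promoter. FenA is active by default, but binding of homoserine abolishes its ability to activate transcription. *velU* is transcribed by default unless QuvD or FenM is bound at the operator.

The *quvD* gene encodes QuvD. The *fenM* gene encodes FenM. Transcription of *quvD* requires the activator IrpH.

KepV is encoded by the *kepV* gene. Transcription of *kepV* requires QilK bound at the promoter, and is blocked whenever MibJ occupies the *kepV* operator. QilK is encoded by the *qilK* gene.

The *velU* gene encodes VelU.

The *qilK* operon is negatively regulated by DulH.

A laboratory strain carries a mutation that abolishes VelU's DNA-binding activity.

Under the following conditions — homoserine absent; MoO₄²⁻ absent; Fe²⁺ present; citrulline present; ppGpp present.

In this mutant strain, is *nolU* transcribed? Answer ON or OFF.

ON

ppGpp is present, so DulH is inactive.
With no repressor bound, *qilK* is transcribed.
So QilK is produced and active.
MoO₄²⁻ is absent, so MibJ is inactive.
No repressor is bound and QilK is active, so *kepV* is transcribed.
So KepV is produced and active.
VelU is non-functional in this strain, so it has no effect.
No repressor is bound and KepV is active, so *nolU* is transcribed.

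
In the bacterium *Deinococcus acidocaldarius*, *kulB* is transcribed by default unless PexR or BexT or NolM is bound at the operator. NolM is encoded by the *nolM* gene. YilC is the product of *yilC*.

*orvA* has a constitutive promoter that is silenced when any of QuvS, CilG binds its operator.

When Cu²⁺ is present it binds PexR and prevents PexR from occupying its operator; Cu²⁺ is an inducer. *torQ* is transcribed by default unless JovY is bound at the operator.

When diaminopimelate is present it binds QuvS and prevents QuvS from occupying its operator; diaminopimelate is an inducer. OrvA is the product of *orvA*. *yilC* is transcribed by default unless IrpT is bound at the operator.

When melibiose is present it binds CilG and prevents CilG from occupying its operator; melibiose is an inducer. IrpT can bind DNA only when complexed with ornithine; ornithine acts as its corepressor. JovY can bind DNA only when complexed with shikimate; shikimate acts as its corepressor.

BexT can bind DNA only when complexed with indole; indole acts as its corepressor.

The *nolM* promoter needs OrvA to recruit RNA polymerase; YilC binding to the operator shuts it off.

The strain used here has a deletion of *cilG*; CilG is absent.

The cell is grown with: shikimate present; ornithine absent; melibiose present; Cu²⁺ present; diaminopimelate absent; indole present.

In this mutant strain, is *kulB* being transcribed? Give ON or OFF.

OFF

Cu²⁺ is present, so PexR is inactive.
Indole is present, so BexT is active.
Ornithine is absent, so IrpT is inactive.
With no repressor bound, *yilC* is transcribed.
So YilC is produced and active.
Diaminopimelate is absent, so QuvS is active.
CilG is non-functional in this strain, so it has no effect.
With repressor QuvS bound, *orvA* is not transcribed.
So OrvA is not produced.
With repressor YilC bound, *nolM* is not transcribed.
So NolM is not produced.
With repressor BexT bound, *kulB* is not transcribed.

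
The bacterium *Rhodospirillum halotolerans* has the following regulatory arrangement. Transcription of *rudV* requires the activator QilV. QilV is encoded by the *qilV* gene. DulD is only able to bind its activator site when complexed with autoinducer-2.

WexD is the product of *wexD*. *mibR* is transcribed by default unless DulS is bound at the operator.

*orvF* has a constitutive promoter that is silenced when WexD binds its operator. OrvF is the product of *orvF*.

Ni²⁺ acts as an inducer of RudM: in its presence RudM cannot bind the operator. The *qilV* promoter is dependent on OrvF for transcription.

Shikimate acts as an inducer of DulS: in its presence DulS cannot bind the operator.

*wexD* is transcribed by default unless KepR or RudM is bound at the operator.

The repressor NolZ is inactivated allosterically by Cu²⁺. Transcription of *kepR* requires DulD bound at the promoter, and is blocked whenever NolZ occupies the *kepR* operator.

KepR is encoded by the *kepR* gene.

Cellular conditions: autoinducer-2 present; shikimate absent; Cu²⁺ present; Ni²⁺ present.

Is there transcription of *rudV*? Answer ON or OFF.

ON

Cu²⁺ is present, so NolZ is inactive.
Autoinducer-2 is present, so DulD is active.
No repressor is bound and DulD is active, so *kepR* is transcribed.
So KepR is produced and active.
Ni²⁺ is present, so RudM is inactive.
With repressor KepR bound, *wexD* is not transcribed.
So WexD is not produced.
With no repressor bound, *orvF* is transcribed.
So OrvF is produced and active.
No repressor is bound and OrvF is active, so *qilV* is transcribed.
So QilV is produced and active.
No repressor is bound and QilV is active, so *rudV* is transcribed.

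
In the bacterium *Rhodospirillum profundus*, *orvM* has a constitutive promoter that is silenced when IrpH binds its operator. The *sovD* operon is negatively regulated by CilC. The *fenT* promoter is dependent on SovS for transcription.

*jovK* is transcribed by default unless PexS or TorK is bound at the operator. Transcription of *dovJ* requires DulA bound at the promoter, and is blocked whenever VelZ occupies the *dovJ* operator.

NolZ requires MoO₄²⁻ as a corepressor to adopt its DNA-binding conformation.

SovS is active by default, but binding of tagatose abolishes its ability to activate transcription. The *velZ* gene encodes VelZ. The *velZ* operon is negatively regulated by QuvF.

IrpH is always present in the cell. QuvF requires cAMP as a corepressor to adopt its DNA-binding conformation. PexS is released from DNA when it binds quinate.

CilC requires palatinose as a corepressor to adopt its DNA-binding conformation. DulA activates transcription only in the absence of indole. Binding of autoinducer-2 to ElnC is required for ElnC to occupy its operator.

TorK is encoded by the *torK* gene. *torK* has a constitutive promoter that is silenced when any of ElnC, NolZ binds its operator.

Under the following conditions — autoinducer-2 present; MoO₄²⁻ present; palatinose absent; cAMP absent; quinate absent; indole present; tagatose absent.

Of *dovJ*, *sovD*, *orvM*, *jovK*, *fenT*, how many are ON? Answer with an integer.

Indole is present, so DulA is inactive.
cAMP is absent, so QuvF is inactive.
With no repressor bound, *velZ* is transcribed.
So VelZ is produced and active.
With repressor VelZ bound, *dovJ* is not transcribed.
→ *dovJ* is OFF.
Palatinose is absent, so CilC is inactive.
With no repressor bound, *sovD* is transcribed.
→ *sovD* is ON.
IrpH is produced constitutively and is active.
With repressor IrpH bound, *orvM* is not transcribed.
→ *orvM* is OFF.
Quinate is absent, so PexS is active.
Autoinducer-2 is present, so ElnC is active.
MoO₄²⁻ is present, so NolZ is active.
With repressor ElnC bound, *torK* is not transcribed.
So TorK is not produced.
With repressor PexS bound, *jovK* is not transcribed.
→ *jovK* is OFF.
Tagatose is absent, so SovS is active.
No repressor is bound and SovS is active, so *fenT* is transcribed.
→ *fenT* is ON.
2 of the 5 genes are transcribed.

2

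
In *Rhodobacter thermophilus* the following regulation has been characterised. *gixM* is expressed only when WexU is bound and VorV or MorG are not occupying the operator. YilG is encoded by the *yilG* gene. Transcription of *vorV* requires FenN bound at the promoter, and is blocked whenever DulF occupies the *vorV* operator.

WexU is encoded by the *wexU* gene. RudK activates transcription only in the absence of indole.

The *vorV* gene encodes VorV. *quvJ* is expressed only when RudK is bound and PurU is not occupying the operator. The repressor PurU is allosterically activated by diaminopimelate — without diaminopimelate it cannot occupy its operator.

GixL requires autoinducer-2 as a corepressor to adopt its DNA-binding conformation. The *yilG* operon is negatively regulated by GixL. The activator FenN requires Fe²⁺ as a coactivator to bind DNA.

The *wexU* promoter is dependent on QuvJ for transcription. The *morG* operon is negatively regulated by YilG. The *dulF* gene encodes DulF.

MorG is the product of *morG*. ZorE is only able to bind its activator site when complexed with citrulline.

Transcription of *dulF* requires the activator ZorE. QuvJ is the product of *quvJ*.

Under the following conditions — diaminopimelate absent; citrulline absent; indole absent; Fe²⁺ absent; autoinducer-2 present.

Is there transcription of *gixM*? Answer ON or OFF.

Citrulline is absent, so ZorE is inactive.
Required activator ZorE is absent, so *dulF* is not transcribed.
So DulF is not produced.
Fe²⁺ is absent, so FenN is inactive.
Required activator FenN is absent, so *vorV* is not transcribed.
So VorV is not produced.
Autoinducer-2 is present, so GixL is active.
With repressor GixL bound, *yilG* is not transcribed.
So YilG is not produced.
With no repressor bound, *morG* is transcribed.
So MorG is produced and active.
Diaminopimelate is absent, so PurU is inactive.
Indole is absent, so RudK is active.
No repressor is bound and RudK is active, so *quvJ* is transcribed.
So QuvJ is produced and active.
No repressor is bound and QuvJ is active, so *wexU* is transcribed.
So WexU is produced and active.
With repressor MorG bound, *gixM* is not transcribed.

OFF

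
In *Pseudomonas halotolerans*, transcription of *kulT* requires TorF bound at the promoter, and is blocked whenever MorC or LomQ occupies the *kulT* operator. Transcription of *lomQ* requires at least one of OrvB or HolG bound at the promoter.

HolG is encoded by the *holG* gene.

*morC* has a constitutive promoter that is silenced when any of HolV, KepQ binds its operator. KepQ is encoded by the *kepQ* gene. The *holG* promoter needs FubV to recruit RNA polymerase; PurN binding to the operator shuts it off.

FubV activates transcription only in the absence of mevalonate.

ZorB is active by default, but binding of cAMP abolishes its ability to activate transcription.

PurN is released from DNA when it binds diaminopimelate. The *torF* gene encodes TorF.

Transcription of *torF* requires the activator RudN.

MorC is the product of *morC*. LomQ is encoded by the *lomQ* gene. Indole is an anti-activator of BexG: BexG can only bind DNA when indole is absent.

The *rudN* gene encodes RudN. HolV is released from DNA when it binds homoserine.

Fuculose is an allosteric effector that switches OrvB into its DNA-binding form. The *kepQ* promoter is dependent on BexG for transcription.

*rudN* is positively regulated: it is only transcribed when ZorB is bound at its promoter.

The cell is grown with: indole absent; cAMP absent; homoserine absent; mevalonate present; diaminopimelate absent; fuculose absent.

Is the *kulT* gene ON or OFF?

cAMP is absent, so ZorB is active.
No repressor is bound and ZorB is active, so *rudN* is transcribed.
So RudN is produced and active.
No repressor is bound and RudN is active, so *torF* is transcribed.
So TorF is produced and active.
Homoserine is absent, so HolV is active.
Indole is absent, so BexG is active.
No repressor is bound and BexG is active, so *kepQ* is transcribed.
So KepQ is produced and active.
With repressor HolV bound, *morC* is not transcribed.
So MorC is not produced.
Fuculose is absent, so OrvB is inactive.
Diaminopimelate is absent, so PurN is active.
Mevalonate is present, so FubV is inactive.
With repressor PurN bound, *holG* is not transcribed.
So HolG is not produced.
No activator is available at the *lomQ* promoter, so *lomQ* is not transcribed.
So LomQ is not produced.
No repressor is bound and TorF is active, so *kulT* is transcribed.

ON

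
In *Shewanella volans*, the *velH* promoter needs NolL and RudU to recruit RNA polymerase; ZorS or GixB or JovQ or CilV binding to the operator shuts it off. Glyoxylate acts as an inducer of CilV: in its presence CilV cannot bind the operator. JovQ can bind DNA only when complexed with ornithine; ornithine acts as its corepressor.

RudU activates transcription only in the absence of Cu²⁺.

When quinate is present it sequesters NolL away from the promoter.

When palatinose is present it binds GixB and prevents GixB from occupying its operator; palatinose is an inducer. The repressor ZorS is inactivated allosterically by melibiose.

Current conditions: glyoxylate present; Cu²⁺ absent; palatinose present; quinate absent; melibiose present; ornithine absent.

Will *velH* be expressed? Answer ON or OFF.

Melibiose is present, so ZorS is inactive.
Palatinose is present, so GixB is inactive.
Ornithine is absent, so JovQ is inactive.
Glyoxylate is present, so CilV is inactive.
Quinate is absent, so NolL is active.
Cu²⁺ is absent, so RudU is active.
No repressor is bound and NolL and RudU are active, so *velH* is transcribed.

ON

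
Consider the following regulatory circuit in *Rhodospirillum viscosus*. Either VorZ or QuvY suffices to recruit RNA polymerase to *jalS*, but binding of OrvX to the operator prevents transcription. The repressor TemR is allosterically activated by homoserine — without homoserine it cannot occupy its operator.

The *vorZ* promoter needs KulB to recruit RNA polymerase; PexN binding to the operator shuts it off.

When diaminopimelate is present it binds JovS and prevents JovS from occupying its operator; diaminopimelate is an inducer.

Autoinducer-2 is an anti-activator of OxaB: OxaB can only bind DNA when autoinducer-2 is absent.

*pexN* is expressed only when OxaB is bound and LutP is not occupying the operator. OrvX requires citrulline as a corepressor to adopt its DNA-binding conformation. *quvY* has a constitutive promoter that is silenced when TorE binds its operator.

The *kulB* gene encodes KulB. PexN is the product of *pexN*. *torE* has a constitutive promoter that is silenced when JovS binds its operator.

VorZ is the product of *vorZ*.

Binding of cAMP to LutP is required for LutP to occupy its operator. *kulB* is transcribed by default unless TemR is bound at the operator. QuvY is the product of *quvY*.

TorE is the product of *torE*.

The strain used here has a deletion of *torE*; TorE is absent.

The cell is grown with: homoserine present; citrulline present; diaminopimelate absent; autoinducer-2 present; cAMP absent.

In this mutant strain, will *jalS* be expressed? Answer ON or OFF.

Citrulline is present, so OrvX is active.
cAMP is absent, so LutP is inactive.
Autoinducer-2 is present, so OxaB is inactive.
Required activator OxaB is absent, so *pexN* is not transcribed.
So PexN is not produced.
Homoserine is present, so TemR is active.
With repressor TemR bound, *kulB* is not transcribed.
So KulB is not produced.
Required activator KulB is absent, so *vorZ* is not transcribed.
So VorZ is not produced.
TorE is non-functional in this strain, so it has no effect.
With no repressor bound, *quvY* is transcribed.
So QuvY is produced and active.
With repressor OrvX bound, *jalS* is not transcribed.

OFF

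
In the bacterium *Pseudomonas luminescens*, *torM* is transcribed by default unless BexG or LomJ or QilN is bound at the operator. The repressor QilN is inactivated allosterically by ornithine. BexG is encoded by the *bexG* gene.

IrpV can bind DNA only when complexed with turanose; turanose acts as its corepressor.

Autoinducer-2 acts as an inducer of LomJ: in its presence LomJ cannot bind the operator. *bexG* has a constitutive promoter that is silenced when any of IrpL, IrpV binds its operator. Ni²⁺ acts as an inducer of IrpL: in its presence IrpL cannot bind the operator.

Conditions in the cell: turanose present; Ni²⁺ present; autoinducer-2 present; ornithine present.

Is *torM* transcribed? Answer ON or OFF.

ON

Ni²⁺ is present, so IrpL is inactive.
Turanose is present, so IrpV is active.
With repressor IrpV bound, *bexG* is not transcribed.
So BexG is not produced.
Autoinducer-2 is present, so LomJ is inactive.
Ornithine is present, so QilN is inactive.
With no repressor bound, *torM* is transcribed.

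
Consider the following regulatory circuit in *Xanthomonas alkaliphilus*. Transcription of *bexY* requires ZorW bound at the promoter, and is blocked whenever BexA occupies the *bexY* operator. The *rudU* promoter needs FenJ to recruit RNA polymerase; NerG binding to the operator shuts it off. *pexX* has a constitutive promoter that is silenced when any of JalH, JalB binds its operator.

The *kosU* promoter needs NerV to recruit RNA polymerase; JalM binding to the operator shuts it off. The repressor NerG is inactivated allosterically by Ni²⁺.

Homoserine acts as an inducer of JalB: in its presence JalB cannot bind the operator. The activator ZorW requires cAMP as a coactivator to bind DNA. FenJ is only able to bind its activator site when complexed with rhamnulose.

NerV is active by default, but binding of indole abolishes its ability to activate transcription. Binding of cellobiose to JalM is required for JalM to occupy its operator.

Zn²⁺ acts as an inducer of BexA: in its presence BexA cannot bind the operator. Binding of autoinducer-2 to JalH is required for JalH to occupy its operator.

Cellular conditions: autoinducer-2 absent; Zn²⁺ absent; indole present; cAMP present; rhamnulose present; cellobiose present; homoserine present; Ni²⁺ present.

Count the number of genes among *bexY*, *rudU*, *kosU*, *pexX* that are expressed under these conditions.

Zn²⁺ is absent, so BexA is active.
cAMP is present, so ZorW is active.
With repressor BexA bound, *bexY* is not transcribed.
→ *bexY* is OFF.
Ni²⁺ is present, so NerG is inactive.
Rhamnulose is present, so FenJ is active.
No repressor is bound and FenJ is active, so *rudU* is transcribed.
→ *rudU* is ON.
Cellobiose is present, so JalM is active.
Indole is present, so NerV is inactive.
With repressor JalM bound, *kosU* is not transcribed.
→ *kosU* is OFF.
Autoinducer-2 is absent, so JalH is inactive.
Homoserine is present, so JalB is inactive.
With no repressor bound, *pexX* is transcribed.
→ *pexX* is ON.
2 of the 4 genes are transcribed.

2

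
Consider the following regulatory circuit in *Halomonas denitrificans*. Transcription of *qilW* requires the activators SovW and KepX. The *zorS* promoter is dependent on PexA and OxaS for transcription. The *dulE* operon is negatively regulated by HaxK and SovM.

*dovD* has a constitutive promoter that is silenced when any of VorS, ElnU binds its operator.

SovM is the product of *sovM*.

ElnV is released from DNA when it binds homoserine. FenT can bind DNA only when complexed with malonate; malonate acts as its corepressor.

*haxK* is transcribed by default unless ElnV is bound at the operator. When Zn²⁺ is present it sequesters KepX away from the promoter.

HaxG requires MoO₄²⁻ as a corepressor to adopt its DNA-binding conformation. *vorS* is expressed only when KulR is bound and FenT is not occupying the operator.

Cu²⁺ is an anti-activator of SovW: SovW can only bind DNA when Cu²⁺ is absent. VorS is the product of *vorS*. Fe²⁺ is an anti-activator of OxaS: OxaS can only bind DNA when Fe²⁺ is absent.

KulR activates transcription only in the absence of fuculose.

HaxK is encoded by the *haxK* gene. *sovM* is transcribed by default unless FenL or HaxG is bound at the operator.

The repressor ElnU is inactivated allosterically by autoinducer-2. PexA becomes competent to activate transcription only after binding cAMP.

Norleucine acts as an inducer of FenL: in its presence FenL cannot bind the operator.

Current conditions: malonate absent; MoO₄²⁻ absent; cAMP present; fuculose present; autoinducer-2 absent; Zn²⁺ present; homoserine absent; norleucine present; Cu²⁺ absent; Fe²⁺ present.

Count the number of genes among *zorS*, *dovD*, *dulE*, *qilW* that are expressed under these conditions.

cAMP is present, so PexA is active.
Fe²⁺ is present, so OxaS is inactive.
Required activator OxaS is absent, so *zorS* is not transcribed.
→ *zorS* is OFF.
Fuculose is present, so KulR is inactive.
Malonate is absent, so FenT is inactive.
Required activator KulR is absent, so *vorS* is not transcribed.
So VorS is not produced.
Autoinducer-2 is absent, so ElnU is active.
With repressor ElnU bound, *dovD* is not transcribed.
→ *dovD* is OFF.
Homoserine is absent, so ElnV is active.
With repressor ElnV bound, *haxK* is not transcribed.
So HaxK is not produced.
Norleucine is present, so FenL is inactive.
MoO₄²⁻ is absent, so HaxG is inactive.
With no repressor bound, *sovM* is transcribed.
So SovM is produced and active.
With repressor SovM bound, *dulE* is not transcribed.
→ *dulE* is OFF.
Cu²⁺ is absent, so SovW is active.
Zn²⁺ is present, so KepX is inactive.
Required activator KepX is absent, so *qilW* is not transcribed.
→ *qilW* is OFF.
0 of the 4 genes are transcribed.

0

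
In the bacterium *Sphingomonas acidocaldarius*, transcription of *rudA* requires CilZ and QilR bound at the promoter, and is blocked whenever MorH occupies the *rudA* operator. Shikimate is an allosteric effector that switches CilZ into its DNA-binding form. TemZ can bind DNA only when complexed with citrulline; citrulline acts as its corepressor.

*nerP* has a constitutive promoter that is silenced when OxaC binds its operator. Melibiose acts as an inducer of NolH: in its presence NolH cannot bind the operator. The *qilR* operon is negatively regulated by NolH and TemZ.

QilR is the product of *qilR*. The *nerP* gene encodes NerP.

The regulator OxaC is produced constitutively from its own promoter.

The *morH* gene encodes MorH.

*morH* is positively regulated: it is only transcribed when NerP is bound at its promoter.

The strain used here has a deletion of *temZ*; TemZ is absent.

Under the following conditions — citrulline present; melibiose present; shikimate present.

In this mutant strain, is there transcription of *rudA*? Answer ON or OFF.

ON

OxaC is produced constitutively and is active.
With repressor OxaC bound, *nerP* is not transcribed.
So NerP is not produced.
Required activator NerP is absent, so *morH* is not transcribed.
So MorH is not produced.
Shikimate is present, so CilZ is active.
Melibiose is present, so NolH is inactive.
TemZ is non-functional in this strain, so it has no effect.
With no repressor bound, *qilR* is transcribed.
So QilR is produced and active.
No repressor is bound and CilZ and QilR are active, so *rudA* is transcribed.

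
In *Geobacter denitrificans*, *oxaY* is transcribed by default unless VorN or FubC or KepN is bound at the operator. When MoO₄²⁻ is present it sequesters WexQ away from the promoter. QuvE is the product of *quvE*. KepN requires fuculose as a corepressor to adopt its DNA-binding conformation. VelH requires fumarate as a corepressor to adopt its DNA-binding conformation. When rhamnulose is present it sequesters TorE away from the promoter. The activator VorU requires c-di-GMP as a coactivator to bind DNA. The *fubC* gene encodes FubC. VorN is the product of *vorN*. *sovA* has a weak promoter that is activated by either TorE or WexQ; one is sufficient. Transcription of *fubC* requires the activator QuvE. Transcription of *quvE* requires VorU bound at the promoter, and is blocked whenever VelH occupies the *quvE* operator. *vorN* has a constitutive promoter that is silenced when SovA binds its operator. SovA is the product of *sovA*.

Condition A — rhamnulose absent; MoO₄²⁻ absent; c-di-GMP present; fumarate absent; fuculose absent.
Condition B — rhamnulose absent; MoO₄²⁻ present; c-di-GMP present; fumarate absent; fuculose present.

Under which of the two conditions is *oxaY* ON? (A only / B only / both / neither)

neither

Condition A:
Rhamnulose is absent, so TorE is active.
MoO₄²⁻ is absent, so WexQ is active.
Activator TorE is present, so *sovA* is transcribed.
So SovA is produced and active.
With repressor SovA bound, *vorN* is not transcribed.
So VorN is not produced.
c-di-GMP is present, so VorU is active.
Fumarate is absent, so VelH is inactive.
No repressor is bound and VorU is active, so *quvE* is transcribed.
So QuvE is produced and active.
No repressor is bound and QuvE is active, so *fubC* is transcribed.
So FubC is produced and active.
Fuculose is absent, so KepN is inactive.
With repressor FubC bound, *oxaY* is not transcribed.
→ *oxaY* is OFF in A.
Condition B:
Rhamnulose is absent, so TorE is active.
MoO₄²⁻ is present, so WexQ is inactive.
Activator TorE is present, so *sovA* is transcribed.
So SovA is produced and active.
With repressor SovA bound, *vorN* is not transcribed.
So VorN is not produced.
c-di-GMP is present, so VorU is active.
Fumarate is absent, so VelH is inactive.
No repressor is bound and VorU is active, so *quvE* is transcribed.
So QuvE is produced and active.
No repressor is bound and QuvE is active, so *fubC* is transcribed.
So FubC is produced and active.
Fuculose is present, so KepN is active.
With repressor FubC bound, *oxaY* is not transcribed.
→ *oxaY* is OFF in B.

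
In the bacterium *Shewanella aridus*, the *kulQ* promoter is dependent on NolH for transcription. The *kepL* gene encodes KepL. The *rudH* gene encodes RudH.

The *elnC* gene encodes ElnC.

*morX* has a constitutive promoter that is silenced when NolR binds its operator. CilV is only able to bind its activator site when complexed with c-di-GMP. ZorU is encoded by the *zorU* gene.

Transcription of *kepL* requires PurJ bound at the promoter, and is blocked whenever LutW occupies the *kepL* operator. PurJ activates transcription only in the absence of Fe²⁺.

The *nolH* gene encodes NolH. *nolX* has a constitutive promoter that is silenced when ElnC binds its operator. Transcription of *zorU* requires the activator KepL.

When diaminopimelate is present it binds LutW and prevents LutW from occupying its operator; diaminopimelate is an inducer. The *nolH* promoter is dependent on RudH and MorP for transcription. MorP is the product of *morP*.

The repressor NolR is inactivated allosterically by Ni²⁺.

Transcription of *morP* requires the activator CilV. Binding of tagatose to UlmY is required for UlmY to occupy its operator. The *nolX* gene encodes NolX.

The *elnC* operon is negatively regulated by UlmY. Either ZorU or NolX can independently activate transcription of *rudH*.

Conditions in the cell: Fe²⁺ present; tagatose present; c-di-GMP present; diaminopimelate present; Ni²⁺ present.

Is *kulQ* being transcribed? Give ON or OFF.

Fe²⁺ is present, so PurJ is inactive.
Diaminopimelate is present, so LutW is inactive.
Required activator PurJ is absent, so *kepL* is not transcribed.
So KepL is not produced.
Required activator KepL is absent, so *zorU* is not transcribed.
So ZorU is not produced.
Tagatose is present, so UlmY is active.
With repressor UlmY bound, *elnC* is not transcribed.
So ElnC is not produced.
With no repressor bound, *nolX* is transcribed.
So NolX is produced and active.
Activator NolX is present, so *rudH* is transcribed.
So RudH is produced and active.
c-di-GMP is present, so CilV is active.
No repressor is bound and CilV is active, so *morP* is transcribed.
So MorP is produced and active.
No repressor is bound and RudH and MorP are active, so *nolH* is transcribed.
So NolH is produced and active.
No repressor is bound and NolH is active, so *kulQ* is transcribed.

ON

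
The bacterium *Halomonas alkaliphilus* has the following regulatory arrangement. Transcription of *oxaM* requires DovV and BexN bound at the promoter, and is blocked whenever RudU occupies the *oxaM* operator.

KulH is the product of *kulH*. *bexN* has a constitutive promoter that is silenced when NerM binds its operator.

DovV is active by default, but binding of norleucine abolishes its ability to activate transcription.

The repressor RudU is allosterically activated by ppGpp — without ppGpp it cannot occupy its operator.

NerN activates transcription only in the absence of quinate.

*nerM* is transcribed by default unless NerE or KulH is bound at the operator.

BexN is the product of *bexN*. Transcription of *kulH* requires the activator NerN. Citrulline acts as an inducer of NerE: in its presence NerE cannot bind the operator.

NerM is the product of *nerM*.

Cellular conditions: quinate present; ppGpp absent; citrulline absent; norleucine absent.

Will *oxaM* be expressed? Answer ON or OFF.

ON

Norleucine is absent, so DovV is active.
Citrulline is absent, so NerE is active.
Quinate is present, so NerN is inactive.
Required activator NerN is absent, so *kulH* is not transcribed.
So KulH is not produced.
With repressor NerE bound, *nerM* is not transcribed.
So NerM is not produced.
With no repressor bound, *bexN* is transcribed.
So BexN is produced and active.
ppGpp is absent, so RudU is inactive.
No repressor is bound and DovV and BexN are active, so *oxaM* is transcribed.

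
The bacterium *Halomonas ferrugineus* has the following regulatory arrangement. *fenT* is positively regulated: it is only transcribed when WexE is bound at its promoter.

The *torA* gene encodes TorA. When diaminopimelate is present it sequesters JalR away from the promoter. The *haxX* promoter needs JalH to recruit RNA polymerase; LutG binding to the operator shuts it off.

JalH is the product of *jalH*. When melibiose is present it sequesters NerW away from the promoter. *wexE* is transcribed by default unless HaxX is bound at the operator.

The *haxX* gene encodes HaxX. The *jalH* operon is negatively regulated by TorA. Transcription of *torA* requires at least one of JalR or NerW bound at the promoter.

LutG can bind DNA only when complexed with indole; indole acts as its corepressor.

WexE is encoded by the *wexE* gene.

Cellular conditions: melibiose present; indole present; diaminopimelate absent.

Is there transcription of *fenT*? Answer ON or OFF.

ON

Diaminopimelate is absent, so JalR is active.
Melibiose is present, so NerW is inactive.
Activator JalR is present, so *torA* is transcribed.
So TorA is produced and active.
With repressor TorA bound, *jalH* is not transcribed.
So JalH is not produced.
Indole is present, so LutG is active.
With repressor LutG bound, *haxX* is not transcribed.
So HaxX is not produced.
With no repressor bound, *wexE* is transcribed.
So WexE is produced and active.
No repressor is bound and WexE is active, so *fenT* is transcribed.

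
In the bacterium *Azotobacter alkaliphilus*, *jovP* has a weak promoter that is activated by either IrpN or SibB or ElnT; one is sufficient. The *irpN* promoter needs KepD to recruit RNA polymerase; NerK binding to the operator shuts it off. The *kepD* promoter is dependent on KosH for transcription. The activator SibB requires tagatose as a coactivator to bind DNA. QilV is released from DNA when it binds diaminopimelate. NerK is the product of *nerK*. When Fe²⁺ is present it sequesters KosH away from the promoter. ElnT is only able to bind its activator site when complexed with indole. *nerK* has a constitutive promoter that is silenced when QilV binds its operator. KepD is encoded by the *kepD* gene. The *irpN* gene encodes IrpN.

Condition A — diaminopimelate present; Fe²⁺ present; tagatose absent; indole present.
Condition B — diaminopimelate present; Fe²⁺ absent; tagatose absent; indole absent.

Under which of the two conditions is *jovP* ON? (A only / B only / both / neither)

A only

Condition A:
Diaminopimelate is present, so QilV is inactive.
With no repressor bound, *nerK* is transcribed.
So NerK is produced and active.
Fe²⁺ is present, so KosH is inactive.
Required activator KosH is absent, so *kepD* is not transcribed.
So KepD is not produced.
With repressor NerK bound, *irpN* is not transcribed.
So IrpN is not produced.
Tagatose is absent, so SibB is inactive.
Indole is present, so ElnT is active.
Activator ElnT is present, so *jovP* is transcribed.
→ *jovP* is ON in A.
Condition B:
Diaminopimelate is present, so QilV is inactive.
With no repressor bound, *nerK* is transcribed.
So NerK is produced and active.
Fe²⁺ is absent, so KosH is active.
No repressor is bound and KosH is active, so *kepD* is transcribed.
So KepD is produced and active.
With repressor NerK bound, *irpN* is not transcribed.
So IrpN is not produced.
Tagatose is absent, so SibB is inactive.
Indole is absent, so ElnT is inactive.
No activator is available at the *jovP* promoter, so *jovP* is not transcribed.
→ *jovP* is OFF in B.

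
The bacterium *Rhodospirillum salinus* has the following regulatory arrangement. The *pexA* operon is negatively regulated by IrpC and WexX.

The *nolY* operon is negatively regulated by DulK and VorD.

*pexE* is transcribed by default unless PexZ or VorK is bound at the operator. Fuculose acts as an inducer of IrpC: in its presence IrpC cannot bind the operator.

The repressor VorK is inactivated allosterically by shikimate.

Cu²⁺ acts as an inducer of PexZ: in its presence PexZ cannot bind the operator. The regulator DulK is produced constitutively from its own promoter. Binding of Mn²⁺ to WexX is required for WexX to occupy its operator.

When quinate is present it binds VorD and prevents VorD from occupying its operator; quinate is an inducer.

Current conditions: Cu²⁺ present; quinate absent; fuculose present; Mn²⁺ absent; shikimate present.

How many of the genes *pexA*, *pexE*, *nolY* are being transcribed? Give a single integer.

Fuculose is present, so IrpC is inactive.
Mn²⁺ is absent, so WexX is inactive.
With no repressor bound, *pexA* is transcribed.
→ *pexA* is ON.
Cu²⁺ is present, so PexZ is inactive.
Shikimate is present, so VorK is inactive.
With no repressor bound, *pexE* is transcribed.
→ *pexE* is ON.
DulK is produced constitutively and is active.
Quinate is absent, so VorD is active.
With repressor DulK bound, *nolY* is not transcribed.
→ *nolY* is OFF.
2 of the 3 genes are transcribed.

2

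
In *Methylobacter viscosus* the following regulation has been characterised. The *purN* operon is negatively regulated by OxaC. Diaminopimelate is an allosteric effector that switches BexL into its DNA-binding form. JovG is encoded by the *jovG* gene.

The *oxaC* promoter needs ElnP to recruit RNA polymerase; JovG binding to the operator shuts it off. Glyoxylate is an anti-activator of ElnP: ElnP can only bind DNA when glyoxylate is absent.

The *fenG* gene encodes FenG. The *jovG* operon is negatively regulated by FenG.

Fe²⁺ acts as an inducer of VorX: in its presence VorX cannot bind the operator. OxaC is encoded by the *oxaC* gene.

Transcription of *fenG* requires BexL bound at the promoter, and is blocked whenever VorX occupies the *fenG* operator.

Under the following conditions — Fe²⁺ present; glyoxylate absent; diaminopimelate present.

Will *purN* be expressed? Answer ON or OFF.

Diaminopimelate is present, so BexL is active.
Fe²⁺ is present, so VorX is inactive.
No repressor is bound and BexL is active, so *fenG* is transcribed.
So FenG is produced and active.
With repressor FenG bound, *jovG* is not transcribed.
So JovG is not produced.
Glyoxylate is absent, so ElnP is active.
No repressor is bound and ElnP is active, so *oxaC* is transcribed.
So OxaC is produced and active.
With repressor OxaC bound, *purN* is not transcribed.

OFF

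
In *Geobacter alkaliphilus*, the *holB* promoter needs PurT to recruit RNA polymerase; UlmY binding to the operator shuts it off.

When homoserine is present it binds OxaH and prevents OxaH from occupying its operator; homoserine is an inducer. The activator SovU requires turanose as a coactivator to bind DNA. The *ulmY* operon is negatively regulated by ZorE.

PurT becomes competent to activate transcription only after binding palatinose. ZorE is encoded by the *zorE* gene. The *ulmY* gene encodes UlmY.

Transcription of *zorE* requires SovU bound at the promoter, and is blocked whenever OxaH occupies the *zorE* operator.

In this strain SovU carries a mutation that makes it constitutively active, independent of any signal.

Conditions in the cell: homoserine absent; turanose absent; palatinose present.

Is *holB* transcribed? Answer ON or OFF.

OFF

Palatinose is present, so PurT is active.
SovU is constitutively active in this strain.
Homoserine is absent, so OxaH is active.
With repressor OxaH bound, *zorE* is not transcribed.
So ZorE is not produced.
With no repressor bound, *ulmY* is transcribed.
So UlmY is produced and active.
With repressor UlmY bound, *holB* is not transcribed.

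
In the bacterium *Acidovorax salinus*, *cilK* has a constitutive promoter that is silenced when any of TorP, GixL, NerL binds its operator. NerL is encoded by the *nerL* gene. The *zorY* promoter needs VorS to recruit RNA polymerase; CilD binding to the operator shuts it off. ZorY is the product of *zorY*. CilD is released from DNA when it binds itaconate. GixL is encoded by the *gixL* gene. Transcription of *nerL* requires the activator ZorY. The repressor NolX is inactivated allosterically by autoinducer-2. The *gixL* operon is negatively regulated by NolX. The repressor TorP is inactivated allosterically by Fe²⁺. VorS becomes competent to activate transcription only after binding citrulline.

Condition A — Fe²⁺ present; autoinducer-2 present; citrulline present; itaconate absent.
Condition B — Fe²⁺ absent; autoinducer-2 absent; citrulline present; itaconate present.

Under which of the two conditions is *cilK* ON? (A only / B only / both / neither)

Condition A:
Fe²⁺ is present, so TorP is inactive.
Autoinducer-2 is present, so NolX is inactive.
With no repressor bound, *gixL* is transcribed.
So GixL is produced and active.
Citrulline is present, so VorS is active.
Itaconate is absent, so CilD is active.
With repressor CilD bound, *zorY* is not transcribed.
So ZorY is not produced.
Required activator ZorY is absent, so *nerL* is not transcribed.
So NerL is not produced.
With repressor GixL bound, *cilK* is not transcribed.
→ *cilK* is OFF in A.
Condition B:
Fe²⁺ is absent, so TorP is active.
Autoinducer-2 is absent, so NolX is active.
With repressor NolX bound, *gixL* is not transcribed.
So GixL is not produced.
Citrulline is present, so VorS is active.
Itaconate is present, so CilD is inactive.
No repressor is bound and VorS is active, so *zorY* is transcribed.
So ZorY is produced and active.
No repressor is bound and ZorY is active, so *nerL* is transcribed.
So NerL is produced and active.
With repressor TorP bound, *cilK* is not transcribed.
→ *cilK* is OFF in B.

neither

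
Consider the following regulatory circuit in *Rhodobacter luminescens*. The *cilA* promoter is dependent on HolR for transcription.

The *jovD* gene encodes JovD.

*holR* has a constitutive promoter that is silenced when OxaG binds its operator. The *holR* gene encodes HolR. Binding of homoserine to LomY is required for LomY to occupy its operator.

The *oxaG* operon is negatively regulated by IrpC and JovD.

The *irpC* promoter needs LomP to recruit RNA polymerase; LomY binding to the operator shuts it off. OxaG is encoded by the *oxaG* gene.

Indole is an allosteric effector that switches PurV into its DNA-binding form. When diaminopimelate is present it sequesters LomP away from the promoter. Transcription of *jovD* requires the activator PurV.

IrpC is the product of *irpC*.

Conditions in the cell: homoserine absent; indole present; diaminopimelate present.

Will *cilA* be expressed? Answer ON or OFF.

ON

Diaminopimelate is present, so LomP is inactive.
Homoserine is absent, so LomY is inactive.
Required activator LomP is absent, so *irpC* is not transcribed.
So IrpC is not produced.
Indole is present, so PurV is active.
No repressor is bound and PurV is active, so *jovD* is transcribed.
So JovD is produced and active.
With repressor JovD bound, *oxaG* is not transcribed.
So OxaG is not produced.
With no repressor bound, *holR* is transcribed.
So HolR is produced and active.
No repressor is bound and HolR is active, so *cilA* is transcribed.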